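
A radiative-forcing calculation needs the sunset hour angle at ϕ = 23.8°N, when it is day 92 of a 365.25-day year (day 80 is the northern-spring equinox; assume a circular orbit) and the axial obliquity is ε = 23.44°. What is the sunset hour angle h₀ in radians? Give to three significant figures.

h₀ = 1.61 rad

Solar longitude: L_s = 360° × (92 − 80)/365.25 = 11.828°.
sin δ = sin 23.44° × sin 11.828° = 0.08153, so δ = +4.677°.
cos h₀ = −tan ϕ · tan δ = −tan(+23.8°) × tan(+4.677°) = -0.0361, so h₀ = 1.6069 rad = 92.07°.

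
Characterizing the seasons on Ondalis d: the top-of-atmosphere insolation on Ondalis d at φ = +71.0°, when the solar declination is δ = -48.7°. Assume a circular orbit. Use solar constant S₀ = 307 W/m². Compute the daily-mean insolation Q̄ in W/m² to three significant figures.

cos H₀ = −tan(+71.0°) tan(-48.700°) = 3.3058 ≥ 1 ⇒ polar night, H₀ = 0 and Q̄ = 0.

Q̄ ≈ 0.00 W/m²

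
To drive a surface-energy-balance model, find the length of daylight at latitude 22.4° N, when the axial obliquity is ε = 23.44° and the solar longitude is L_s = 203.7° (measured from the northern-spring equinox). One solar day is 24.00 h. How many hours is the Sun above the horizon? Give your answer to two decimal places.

11.49 h

Solar declination: sin δ = sin ε · sin L_s = sin 23.44° × sin 203.7° = -0.15989, so δ = -9.201°.
cos h₀ = −tan ϕ · tan δ = −tan(+22.4°) × tan(-9.201°) = 0.0668, so h₀ = 1.5040 rad = 86.17°.
Daylight = 2h₀/(2π) × 24.00 h = (1.5040/π) × 24.00 = 11.49 h.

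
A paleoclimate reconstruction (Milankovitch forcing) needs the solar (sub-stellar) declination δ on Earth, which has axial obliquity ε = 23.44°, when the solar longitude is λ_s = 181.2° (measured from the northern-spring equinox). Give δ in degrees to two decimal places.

δ = -0.48°

sin δ = sin ε · sin λ_s = sin 23.44° × sin 181.2° = -0.008331.
δ = arcsin(-0.008331) = -0.48°.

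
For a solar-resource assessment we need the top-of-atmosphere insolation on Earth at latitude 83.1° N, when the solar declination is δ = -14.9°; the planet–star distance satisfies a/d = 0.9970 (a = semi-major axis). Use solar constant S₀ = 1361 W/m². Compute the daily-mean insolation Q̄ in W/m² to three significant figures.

cos H₀ = −tan(+83.1°) tan(-14.900°) = 2.1988 ≥ 1 ⇒ polar night, H₀ = 0 and Q̄ = 0.
Inverse-square distance factor (a/d)² = 0.9970² = 0.994009.

Q̄ ≈ 0.00 W/m²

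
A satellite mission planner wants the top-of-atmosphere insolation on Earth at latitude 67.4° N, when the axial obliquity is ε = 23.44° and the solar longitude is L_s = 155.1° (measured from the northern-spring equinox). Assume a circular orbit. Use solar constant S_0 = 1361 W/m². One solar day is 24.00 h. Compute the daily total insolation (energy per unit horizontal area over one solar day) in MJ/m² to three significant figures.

24.5 MJ/m²

Solar declination: sin δ = sin ε · sin L_s = sin 23.44° × sin 155.1° = 0.16748, so δ = +9.642°.
cos h₀ = −tan(+67.4°) tan(+9.642°) = -0.4081, h₀ = 1.9912 rad.
Bracket: h₀ sin ϕ sin δ + cos ϕ cos δ sin h₀ = 1.9912×0.92321×0.16748 + 0.38430×0.98587×0.91293 = 0.307878 + 0.345882 = 0.653760.
Q̄ = (S_0/π) × [bracket] = (1361/π) × 0.653760 = 283.22 W/m².
Daily total = Q̄ × 24.00 h × 3600 s/h = 283.22 × 24.00 × 3600 / 10⁶ = 24.47 MJ/m².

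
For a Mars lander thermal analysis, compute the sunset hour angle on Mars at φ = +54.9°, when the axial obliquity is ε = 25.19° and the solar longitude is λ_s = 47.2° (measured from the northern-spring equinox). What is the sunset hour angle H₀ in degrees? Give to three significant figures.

Solar declination: sin δ = sin ε · sin λ_s = sin 25.19° × sin 47.2° = 0.31229, so δ = +18.197°.
cos H₀ = −tan φ · tan δ = −tan(+54.9°) × tan(+18.197°) = -0.4677, so H₀ = 2.0575 rad = 117.89°.

H₀ = 118°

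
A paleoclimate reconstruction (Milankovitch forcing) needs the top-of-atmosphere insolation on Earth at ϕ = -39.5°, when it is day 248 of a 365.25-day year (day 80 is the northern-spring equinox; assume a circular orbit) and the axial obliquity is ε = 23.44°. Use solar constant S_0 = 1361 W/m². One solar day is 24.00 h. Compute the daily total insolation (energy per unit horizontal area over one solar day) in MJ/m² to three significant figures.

25.1 MJ/m²

Solar longitude: L_s = 360° × (248 − 80)/365.25 = 165.585°.
sin δ = sin 23.44° × sin 165.585° = 0.09903, so δ = +5.683°.
cos h₀ = −tan(-39.5°) tan(+5.683°) = 0.0820, h₀ = 1.4887 rad.
Bracket: h₀ sin ϕ sin δ + cos ϕ cos δ sin h₀ = 1.4887×-0.63608×0.09903 + 0.77162×0.99508×0.99663 = -0.093775 + 0.765236 = 0.671461.
Q̄ = (S_0/π) × [bracket] = (1361/π) × 0.671461 = 290.89 W/m².
Daily total = Q̄ × 24.00 h × 3600 s/h = 290.89 × 24.00 × 3600 / 10⁶ = 25.13 MJ/m².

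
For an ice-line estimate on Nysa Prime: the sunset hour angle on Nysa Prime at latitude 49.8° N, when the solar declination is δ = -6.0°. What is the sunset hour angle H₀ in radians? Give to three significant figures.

cos H₀ = −tan φ · tan δ = −tan(+49.8°) × tan(-6.000°) = 0.1244, so H₀ = 1.4461 rad = 82.86°.

H₀ = 1.45 rad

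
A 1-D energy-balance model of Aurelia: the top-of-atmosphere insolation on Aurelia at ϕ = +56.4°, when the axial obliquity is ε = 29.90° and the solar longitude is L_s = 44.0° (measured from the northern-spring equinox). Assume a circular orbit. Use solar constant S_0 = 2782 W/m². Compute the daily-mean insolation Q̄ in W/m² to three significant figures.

Q̄ ≈ 934 W/m²

Solar declination: sin δ = sin ε · sin L_s = sin 29.90° × sin 44.0° = 0.34628, so δ = +20.260°.
cos h₀ = −tan(+56.4°) tan(+20.260°) = -0.5556, h₀ = 2.1598 rad.
Bracket: h₀ sin ϕ sin δ + cos ϕ cos δ sin h₀ = 2.1598×0.83292×0.34628 + 0.55339×0.93813×0.83147 = 0.622937 + 0.431659 = 1.054596.
Q̄ = (S_0/π) × [bracket] = (2782/π) × 1.054596 = 933.9 W/m².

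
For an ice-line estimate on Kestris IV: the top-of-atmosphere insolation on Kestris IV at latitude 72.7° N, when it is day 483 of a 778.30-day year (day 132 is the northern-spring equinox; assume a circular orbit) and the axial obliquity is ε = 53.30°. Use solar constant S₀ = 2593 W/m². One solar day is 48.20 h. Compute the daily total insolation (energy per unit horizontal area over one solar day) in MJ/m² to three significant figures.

Solar longitude: λ_s = 360° × (483 − 132)/778.30 = 162.354°.
sin δ = sin 53.30° × sin 162.354° = 0.24305, so δ = +14.067°.
cos H₀ = −tan(+72.7°) tan(+14.067°) = -0.8045, H₀ = 2.5056 rad.
Bracket: H₀ sin φ sin δ + cos φ cos δ sin H₀ = 2.5056×0.95476×0.24305 + 0.29737×0.97001×0.59401 = 0.581436 + 0.171343 = 0.752779.
Q̄ = (S₀/π) × [bracket] = (2593/π) × 0.752779 = 621.33 W/m².
Daily total = Q̄ × 48.20 h × 3600 s/h = 621.33 × 48.20 × 3600 / 10⁶ = 107.8 MJ/m².

108 MJ/m²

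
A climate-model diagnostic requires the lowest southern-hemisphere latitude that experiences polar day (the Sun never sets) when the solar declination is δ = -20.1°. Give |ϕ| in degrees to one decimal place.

Polar day requires cos h₀ = −tan ϕ tan δ ≤ −1, i.e. tan ϕ tan δ ≥ 1.
The boundary is |tan ϕ| · |tan δ| = 1, so |ϕ| = 90° − |δ| = 90° − 20.1° = 69.9° in the southern hemisphere.

|ϕ| = 69.9°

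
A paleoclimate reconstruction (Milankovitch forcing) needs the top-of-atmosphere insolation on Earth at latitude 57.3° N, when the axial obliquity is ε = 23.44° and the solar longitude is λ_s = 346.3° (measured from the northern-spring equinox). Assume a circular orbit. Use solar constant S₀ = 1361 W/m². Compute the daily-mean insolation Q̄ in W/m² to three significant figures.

Q̄ ≈ 182 W/m²

Solar declination: sin δ = sin ε · sin λ_s = sin 23.44° × sin 346.3° = -0.09421, so δ = -5.406°.
cos H₀ = −tan(+57.3°) tan(-5.406°) = 0.1474, H₀ = 1.4229 rad.
Bracket: H₀ sin φ sin δ + cos φ cos δ sin H₀ = 1.4229×0.84151×-0.09421 + 0.54024×0.99555×0.98908 = -0.112806 + 0.531963 = 0.419157.
Q̄ = (S₀/π) × [bracket] = (1361/π) × 0.419157 = 181.6 W/m².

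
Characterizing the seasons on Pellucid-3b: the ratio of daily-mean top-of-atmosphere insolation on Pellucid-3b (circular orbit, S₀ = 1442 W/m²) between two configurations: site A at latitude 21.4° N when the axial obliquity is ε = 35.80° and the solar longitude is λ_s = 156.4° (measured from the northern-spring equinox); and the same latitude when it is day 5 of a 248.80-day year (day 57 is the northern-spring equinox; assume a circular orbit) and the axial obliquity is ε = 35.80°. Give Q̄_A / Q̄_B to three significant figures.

— Configuration A (φ=+21.4°):
Solar declination: sin δ = sin ε · sin λ_s = sin 35.80° × sin 156.4° = 0.23419, so δ = +13.544°.
cos H₀ = −tan(+21.4°) tan(+13.544°) = -0.0944, H₀ = 1.6653 rad.
Bracket: H₀ sin φ sin δ + cos φ cos δ sin H₀ = 1.6653×0.36488×0.23419 + 0.93106×0.97219×0.99553 = 0.142302 + 0.901121 = 1.043423.
Q̄ = (S₀/π) × [bracket] = (1442/π) × 1.043423 = 478.93 W/m².
— Configuration B (φ=+21.4°):
Solar longitude: λ_s = 360° × (5 − 57)/248.80 = -75.241°, i.e. -75.241° + 360° = 284.759°.
sin δ = sin 35.80° × sin 284.759° = -0.56566, so δ = -34.448°.
cos H₀ = −tan(+21.4°) tan(-34.448°) = 0.2688, H₀ = 1.2986 rad.
Bracket: H₀ sin φ sin δ + cos φ cos δ sin H₀ = 1.2986×0.36488×-0.56566 + 0.93106×0.82464×0.96319 = -0.268028 + 0.739527 = 0.471499.
Q̄ = (S₀/π) × [bracket] = (1442/π) × 0.471499 = 216.42 W/m².
Ratio Q̄_A / Q̄_B = 478.93 / 216.42 = 2.213.

Q̄_A / Q̄_B ≈ 2.21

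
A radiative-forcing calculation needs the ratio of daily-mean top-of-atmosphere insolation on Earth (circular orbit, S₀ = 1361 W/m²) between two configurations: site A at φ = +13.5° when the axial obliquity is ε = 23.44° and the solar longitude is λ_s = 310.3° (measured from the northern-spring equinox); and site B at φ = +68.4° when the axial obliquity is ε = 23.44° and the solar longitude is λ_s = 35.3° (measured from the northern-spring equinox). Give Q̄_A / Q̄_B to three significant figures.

— Configuration A (φ=+13.5°):
Solar declination: sin δ = sin ε · sin λ_s = sin 23.44° × sin 310.3° = -0.30338, so δ = -17.661°.
cos H₀ = −tan(+13.5°) tan(-17.661°) = 0.0764, H₀ = 1.4943 rad.
Bracket: H₀ sin φ sin δ + cos φ cos δ sin H₀ = 1.4943×0.23345×-0.30338 + 0.97237×0.95287×0.99707 = -0.105832 + 0.923827 = 0.817995.
Q̄ = (S₀/π) × [bracket] = (1361/π) × 0.817995 = 354.37 W/m².
— Configuration B (φ=+68.4°):
Solar declination: sin δ = sin ε · sin λ_s = sin 23.44° × sin 35.3° = 0.22987, so δ = +13.289°.
cos H₀ = −tan(+68.4°) tan(+13.289°) = -0.5965, H₀ = 2.2100 rad.
Bracket: H₀ sin φ sin δ + cos φ cos δ sin H₀ = 2.2100×0.92978×0.22987 + 0.36812×0.97322×0.80258 = 0.472340 + 0.287534 = 0.759874.
Q̄ = (S₀/π) × [bracket] = (1361/π) × 0.759874 = 329.19 W/m².
Ratio Q̄_A / Q̄_B = 354.37 / 329.19 = 1.076.

Q̄_A / Q̄_B ≈ 1.08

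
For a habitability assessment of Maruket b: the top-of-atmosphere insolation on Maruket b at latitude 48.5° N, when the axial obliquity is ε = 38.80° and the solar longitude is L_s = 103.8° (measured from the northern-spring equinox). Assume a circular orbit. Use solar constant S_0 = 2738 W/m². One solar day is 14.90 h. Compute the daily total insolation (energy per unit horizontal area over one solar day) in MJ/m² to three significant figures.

Solar declination: sin δ = sin ε · sin L_s = sin 38.80° × sin 103.8° = 0.60852, so δ = +37.482°.
cos h₀ = −tan(+48.5°) tan(+37.482°) = -0.8668, h₀ = 2.6194 rad.
Bracket: h₀ sin ϕ sin δ + cos ϕ cos δ sin h₀ = 2.6194×0.74896×0.60852 + 0.66262×0.79354×0.49874 = 1.193810 + 0.262245 = 1.456055.
Q̄ = (S_0/π) × [bracket] = (2738/π) × 1.456055 = 1269.0 W/m².
Daily total = Q̄ × 14.90 h × 3600 s/h = 1269.0 × 14.90 × 3600 / 10⁶ = 68.07 MJ/m².

68.1 MJ/m²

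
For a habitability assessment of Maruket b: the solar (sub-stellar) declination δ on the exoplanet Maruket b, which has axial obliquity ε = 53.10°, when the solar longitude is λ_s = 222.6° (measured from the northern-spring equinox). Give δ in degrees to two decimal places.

sin δ = sin ε · sin λ_s = sin 53.10° × sin 222.6° = -0.541287.
δ = arcsin(-0.541287) = -32.77°.

δ = -32.77°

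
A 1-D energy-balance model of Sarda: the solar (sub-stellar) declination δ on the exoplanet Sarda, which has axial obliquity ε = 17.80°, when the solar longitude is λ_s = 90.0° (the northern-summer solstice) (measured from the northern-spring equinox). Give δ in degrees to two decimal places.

δ = +17.80°

sin δ = sin ε · sin λ_s = sin 17.80° × sin 90.0° = 0.305695.
δ = arcsin(0.305695) = +17.80°.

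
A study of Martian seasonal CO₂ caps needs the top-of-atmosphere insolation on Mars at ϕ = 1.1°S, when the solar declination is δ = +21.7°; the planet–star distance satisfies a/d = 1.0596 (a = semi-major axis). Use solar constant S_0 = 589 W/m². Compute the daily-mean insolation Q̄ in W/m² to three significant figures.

cos h₀ = −tan(-1.1°) tan(+21.700°) = 0.0076, h₀ = 1.5632 rad.
Bracket: h₀ sin ϕ sin δ + cos ϕ cos δ sin h₀ = 1.5632×-0.01920×0.36975 + 0.99982×0.92913×0.99997 = -0.011097 + 0.928935 = 0.917838.
Inverse-square distance factor (a/d)² = 1.0596² = 1.122752.
Q̄ = (S_0/π) × 1.122752 × [bracket] = (589/π) × 1.122752 × 0.917838 = 193.2 W/m².

Q̄ ≈ 193 W/m²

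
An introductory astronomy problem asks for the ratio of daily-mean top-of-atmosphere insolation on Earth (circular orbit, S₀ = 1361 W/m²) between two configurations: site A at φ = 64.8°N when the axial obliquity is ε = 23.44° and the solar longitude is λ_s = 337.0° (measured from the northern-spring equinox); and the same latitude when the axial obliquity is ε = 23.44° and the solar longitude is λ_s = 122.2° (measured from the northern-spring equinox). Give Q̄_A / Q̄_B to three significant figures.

Q̄_A / Q̄_B ≈ 0.223

— Configuration A (φ=+64.8°):
Solar declination: sin δ = sin ε · sin λ_s = sin 23.44° × sin 337.0° = -0.15543, so δ = -8.942°.
cos H₀ = −tan(+64.8°) tan(-8.942°) = 0.3344, H₀ = 1.2299 rad.
Bracket: H₀ sin φ sin δ + cos φ cos δ sin H₀ = 1.2299×0.90483×-0.15543 + 0.42578×0.98785×0.94244 = -0.172970 + 0.396397 = 0.223427.
Q̄ = (S₀/π) × [bracket] = (1361/π) × 0.223427 = 96.793 W/m².
— Configuration B (φ=+64.8°):
Solar declination: sin δ = sin ε · sin λ_s = sin 23.44° × sin 122.2° = 0.33661, so δ = +19.670°.
cos H₀ = −tan(+64.8°) tan(+19.670°) = -0.7597, H₀ = 2.4336 rad.
Bracket: H₀ sin φ sin δ + cos φ cos δ sin H₀ = 2.4336×0.90483×0.33661 + 0.42578×0.94165×0.65033 = 0.741213 + 0.260741 = 1.001954.
Q̄ = (S₀/π) × [bracket] = (1361/π) × 1.001954 = 434.07 W/m².
Ratio Q̄_A / Q̄_B = 96.793 / 434.07 = 0.2230.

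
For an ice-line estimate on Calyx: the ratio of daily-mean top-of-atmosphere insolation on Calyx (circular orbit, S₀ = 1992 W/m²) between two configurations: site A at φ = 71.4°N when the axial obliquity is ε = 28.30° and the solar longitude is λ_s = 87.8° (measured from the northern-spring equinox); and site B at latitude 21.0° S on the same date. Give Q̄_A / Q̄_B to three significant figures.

— Configuration A (φ=+71.4°):
Solar declination: sin δ = sin ε · sin λ_s = sin 28.30° × sin 87.8° = 0.47374, so δ = +28.277°.
cos H₀ = −tan(+71.4°) tan(+28.277°) = -1.5984 ≤ −1 ⇒ polar day, H₀ = π.
Bracket: H₀ sin φ sin δ + cos φ cos δ sin H₀ = 3.1416×0.94777×0.47374 + 0.31896×0.88067×0.00000 = 1.410568 + 0.000000 = 1.410568.
Q̄ = (S₀/π) × [bracket] = (1992/π) × 1.410568 = 894.40 W/m².
— Configuration B (φ=-21.0°):
cos H₀ = −tan(-21.0°) tan(+28.277°) = 0.2065, H₀ = 1.3628 rad.
Bracket: H₀ sin φ sin δ + cos φ cos δ sin H₀ = 1.3628×-0.35837×0.47374 + 0.93358×0.88067×0.97845 = -0.231368 + 0.804458 = 0.573090.
Q̄ = (S₀/π) × [bracket] = (1992/π) × 0.573090 = 363.38 W/m².
Ratio Q̄_A / Q̄_B = 894.40 / 363.38 = 2.461.

Q̄_A / Q̄_B ≈ 2.46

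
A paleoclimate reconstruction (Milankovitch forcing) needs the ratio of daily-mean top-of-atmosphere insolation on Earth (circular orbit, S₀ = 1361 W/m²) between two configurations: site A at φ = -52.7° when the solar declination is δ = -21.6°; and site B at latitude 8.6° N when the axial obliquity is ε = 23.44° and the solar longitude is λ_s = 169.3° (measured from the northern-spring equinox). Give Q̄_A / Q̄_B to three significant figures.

— Configuration A (φ=-52.7°):
cos H₀ = −tan(-52.7°) tan(-21.600°) = -0.5197, H₀ = 2.1173 rad.
Bracket: H₀ sin φ sin δ + cos φ cos δ sin H₀ = 2.1173×-0.79547×-0.36812 + 0.60599×0.92978×0.85433 = 0.620006 + 0.481361 = 1.101367.
Q̄ = (S₀/π) × [bracket] = (1361/π) × 1.101367 = 477.13 W/m².
— Configuration B (φ=+8.6°):
Solar declination: sin δ = sin ε · sin λ_s = sin 23.44° × sin 169.3° = 0.07386, so δ = +4.235°.
cos H₀ = −tan(+8.6°) tan(+4.235°) = -0.0112, H₀ = 1.5820 rad.
Bracket: H₀ sin φ sin δ + cos φ cos δ sin H₀ = 1.5820×0.14954×0.07386 + 0.98876×0.99727×0.99994 = 0.017473 + 0.986002 = 1.003475.
Q̄ = (S₀/π) × [bracket] = (1361/π) × 1.003475 = 434.73 W/m².
Ratio Q̄_A / Q̄_B = 477.13 / 434.73 = 1.098.

Q̄_A / Q̄_B ≈ 1.10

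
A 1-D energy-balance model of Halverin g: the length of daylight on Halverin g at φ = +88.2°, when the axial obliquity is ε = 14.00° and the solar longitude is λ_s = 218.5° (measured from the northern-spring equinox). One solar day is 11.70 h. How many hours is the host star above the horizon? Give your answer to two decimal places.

0.00 h

Solar declination: sin δ = sin ε · sin λ_s = sin 14.00° × sin 218.5° = -0.15060, so δ = -8.662°.
cos H₀ = −tan φ · tan δ = 4.8475 ≥ 1, so the host star never rises (polar night) and H₀ = 0.
Daylight = 2H₀/(2π) × 11.70 h = (0.0000/π) × 11.70 = 0.00 h.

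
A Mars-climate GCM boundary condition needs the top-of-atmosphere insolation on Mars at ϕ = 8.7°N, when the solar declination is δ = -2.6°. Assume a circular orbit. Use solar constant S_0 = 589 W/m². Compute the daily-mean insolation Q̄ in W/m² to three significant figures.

Q̄ ≈ 183 W/m²

cos h₀ = −tan(+8.7°) tan(-2.600°) = 0.0069, h₀ = 1.5638 rad.
Bracket: h₀ sin ϕ sin δ + cos ϕ cos δ sin h₀ = 1.5638×0.15126×-0.04536 + 0.98849×0.99897×0.99998 = -0.010729 + 0.987452 = 0.976723.
Q̄ = (S_0/π) × [bracket] = (589/π) × 0.976723 = 183.1 W/m².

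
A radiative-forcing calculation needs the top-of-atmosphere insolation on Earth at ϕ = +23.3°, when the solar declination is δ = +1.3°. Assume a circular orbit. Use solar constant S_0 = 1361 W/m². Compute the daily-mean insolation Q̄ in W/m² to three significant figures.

cos h₀ = −tan(+23.3°) tan(+1.300°) = -0.0098, h₀ = 1.5806 rad.
Bracket: h₀ sin ϕ sin δ + cos ϕ cos δ sin h₀ = 1.5806×0.39555×0.02269 + 0.91845×0.99974×0.99995 = 0.014186 + 0.918165 = 0.932351.
Q̄ = (S_0/π) × [bracket] = (1361/π) × 0.932351 = 403.9 W/m².

Q̄ ≈ 404 W/m²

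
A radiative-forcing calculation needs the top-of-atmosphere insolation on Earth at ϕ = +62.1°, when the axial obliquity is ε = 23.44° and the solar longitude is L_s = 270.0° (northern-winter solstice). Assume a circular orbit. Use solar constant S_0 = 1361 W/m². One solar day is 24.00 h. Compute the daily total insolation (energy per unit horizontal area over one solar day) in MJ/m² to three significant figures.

1.18 MJ/m²

Solar declination: sin δ = sin ε · sin L_s = sin 23.44° × sin 270.0° = -0.39779, so δ = -23.440°.
cos h₀ = −tan(+62.1°) tan(-23.440°) = 0.8189, h₀ = 0.6114 rad.
Bracket: h₀ sin ϕ sin δ + cos ϕ cos δ sin h₀ = 0.6114×0.88377×-0.39779 + 0.46793×0.91748×0.57398 = -0.214941 + 0.246419 = 0.031478.
Q̄ = (S_0/π) × [bracket] = (1361/π) × 0.031478 = 13.637 W/m².
Daily total = Q̄ × 24.00 h × 3600 s/h = 13.637 × 24.00 × 3600 / 10⁶ = 1.178 MJ/m².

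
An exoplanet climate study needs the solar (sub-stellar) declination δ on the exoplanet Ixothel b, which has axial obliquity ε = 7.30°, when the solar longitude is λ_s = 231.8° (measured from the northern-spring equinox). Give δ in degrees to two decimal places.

δ = -5.73°

sin δ = sin ε · sin λ_s = sin 7.30° × sin 231.8° = -0.099855.
δ = arcsin(-0.099855) = -5.73°.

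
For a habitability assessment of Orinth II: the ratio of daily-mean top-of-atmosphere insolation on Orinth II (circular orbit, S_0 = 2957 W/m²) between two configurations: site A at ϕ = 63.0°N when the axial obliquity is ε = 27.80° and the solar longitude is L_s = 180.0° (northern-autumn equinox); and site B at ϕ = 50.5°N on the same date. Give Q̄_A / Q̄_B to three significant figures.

Q̄_A / Q̄_B ≈ 0.714

— Configuration A (ϕ=+63.0°):
Solar declination: sin δ = sin ε · sin L_s = sin 27.80° × sin 180.0° = 0.00000, so δ = +0.000°.
cos h₀ = −tan(+63.0°) tan(+0.000°) = -0.0000, h₀ = 1.5708 rad.
Bracket: h₀ sin ϕ sin δ + cos ϕ cos δ sin h₀ = 1.5708×0.89101×0.00000 + 0.45399×1.00000×1.00000 = 0.000000 + 0.453990 = 0.453990.
Q̄ = (S_0/π) × [bracket] = (2957/π) × 0.453990 = 427.31 W/m².
— Configuration B (ϕ=+50.5°):
cos h₀ = −tan(+50.5°) tan(+0.000°) = -0.0000, h₀ = 1.5708 rad.
Bracket: h₀ sin ϕ sin δ + cos ϕ cos δ sin h₀ = 1.5708×0.77162×0.00000 + 0.63608×1.00000×1.00000 = 0.000000 + 0.636080 = 0.636080.
Q̄ = (S_0/π) × [bracket] = (2957/π) × 0.636080 = 598.71 W/m².
Ratio Q̄_A / Q̄_B = 427.31 / 598.71 = 0.7137.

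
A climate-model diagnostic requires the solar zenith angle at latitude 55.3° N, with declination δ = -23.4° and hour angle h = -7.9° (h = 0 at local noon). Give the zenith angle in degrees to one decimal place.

θ_z = 79.0°

cos θ_z = sin φ sin δ + cos φ cos δ cos h = -0.326513 + 0.517501 = 0.190988.
θ_z = arccos(0.190988) = 79.0°.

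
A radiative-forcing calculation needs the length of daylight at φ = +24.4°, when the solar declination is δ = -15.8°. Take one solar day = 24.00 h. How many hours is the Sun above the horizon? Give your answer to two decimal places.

cos H₀ = −tan φ · tan δ = −tan(+24.4°) × tan(-15.800°) = 0.1284, so H₀ = 1.4421 rad = 82.63°.
Daylight = 2H₀/(2π) × 24.00 h = (1.4421/π) × 24.00 = 11.02 h.

11.02 h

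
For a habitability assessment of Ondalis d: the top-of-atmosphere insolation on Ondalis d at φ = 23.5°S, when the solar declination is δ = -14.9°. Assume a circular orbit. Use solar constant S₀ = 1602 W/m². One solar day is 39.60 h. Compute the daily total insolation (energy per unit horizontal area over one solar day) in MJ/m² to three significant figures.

76.6 MJ/m²

cos H₀ = −tan(-23.5°) tan(-14.900°) = -0.1157, H₀ = 1.6868 rad.
Bracket: H₀ sin φ sin δ + cos φ cos δ sin H₀ = 1.6868×-0.39875×-0.25713 + 0.91706×0.96638×0.99328 = 0.172949 + 0.880273 = 1.053222.
Q̄ = (S₀/π) × [bracket] = (1602/π) × 1.053222 = 537.07 W/m².
Daily total = Q̄ × 39.60 h × 3600 s/h = 537.07 × 39.60 × 3600 / 10⁶ = 76.56 MJ/m².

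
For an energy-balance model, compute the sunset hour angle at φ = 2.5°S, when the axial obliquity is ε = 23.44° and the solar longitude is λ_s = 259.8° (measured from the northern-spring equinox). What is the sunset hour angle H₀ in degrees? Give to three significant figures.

Solar declination: sin δ = sin ε · sin λ_s = sin 23.44° × sin 259.8° = -0.39150, so δ = -23.048°.
cos H₀ = −tan φ · tan δ = −tan(-2.5°) × tan(-23.048°) = -0.0186, so H₀ = 1.5894 rad = 91.06°.

H₀ = 91.1°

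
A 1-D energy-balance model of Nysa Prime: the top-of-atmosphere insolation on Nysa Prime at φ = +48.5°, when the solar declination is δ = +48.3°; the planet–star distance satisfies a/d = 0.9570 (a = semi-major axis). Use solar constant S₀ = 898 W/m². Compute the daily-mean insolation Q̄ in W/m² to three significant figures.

Q̄ ≈ 460 W/m²

cos H₀ = −tan(+48.5°) tan(+48.300°) = -1.2686 ≤ −1 ⇒ polar day, H₀ = π.
Bracket: H₀ sin φ sin δ + cos φ cos δ sin H₀ = 3.1416×0.74896×0.74664 + 0.66262×0.66523×0.00000 = 1.756794 + 0.000000 = 1.756794.
Inverse-square distance factor (a/d)² = 0.9570² = 0.915849.
Q̄ = (S₀/π) × 0.915849 × [bracket] = (898/π) × 0.915849 × 1.756794 = 459.9 W/m².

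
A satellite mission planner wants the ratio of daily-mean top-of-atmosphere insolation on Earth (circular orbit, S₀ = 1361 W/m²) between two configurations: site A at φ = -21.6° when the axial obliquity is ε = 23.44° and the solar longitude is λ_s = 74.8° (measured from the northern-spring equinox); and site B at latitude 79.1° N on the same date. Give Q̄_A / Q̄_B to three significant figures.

— Configuration A (φ=-21.6°):
Solar declination: sin δ = sin ε · sin λ_s = sin 23.44° × sin 74.8° = 0.38387, so δ = +22.574°.
cos H₀ = −tan(-21.6°) tan(+22.574°) = 0.1646, H₀ = 1.4054 rad.
Bracket: H₀ sin φ sin δ + cos φ cos δ sin H₀ = 1.4054×-0.36812×0.38387 + 0.92978×0.92339×0.98636 = -0.198597 + 0.846839 = 0.648242.
Q̄ = (S₀/π) × [bracket] = (1361/π) × 0.648242 = 280.83 W/m².
— Configuration B (φ=+79.1°):
cos H₀ = −tan(+79.1°) tan(+22.574°) = -2.1588 ≤ −1 ⇒ polar day, H₀ = π.
Bracket: H₀ sin φ sin δ + cos φ cos δ sin H₀ = 3.1416×0.98196×0.38387 + 0.18910×0.92339×0.00000 = 1.184210 + 0.000000 = 1.184210.
Q̄ = (S₀/π) × [bracket] = (1361/π) × 1.184210 = 513.02 W/m².
Ratio Q̄_A / Q̄_B = 280.83 / 513.02 = 0.5474.

Q̄_A / Q̄_B ≈ 0.547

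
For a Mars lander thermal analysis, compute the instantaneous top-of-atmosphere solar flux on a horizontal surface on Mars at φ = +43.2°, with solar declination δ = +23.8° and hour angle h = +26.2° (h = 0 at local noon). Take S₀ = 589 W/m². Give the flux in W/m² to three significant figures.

515 W/m²

cos θ_z = sin φ sin δ + cos φ cos δ cos h = 0.276246 + 0.598451 = 0.874697.
Flux = S₀ · cos θ_z = 589 × 0.874697 = 515.2 W/m².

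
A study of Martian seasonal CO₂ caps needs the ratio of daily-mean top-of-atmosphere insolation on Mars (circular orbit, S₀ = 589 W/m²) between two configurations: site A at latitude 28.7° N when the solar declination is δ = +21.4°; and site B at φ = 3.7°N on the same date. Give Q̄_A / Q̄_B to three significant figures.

Q̄_A / Q̄_B ≈ 1.15

— Configuration A (φ=+28.7°):
cos H₀ = −tan(+28.7°) tan(+21.400°) = -0.2146, H₀ = 1.7870 rad.
Bracket: H₀ sin φ sin δ + cos φ cos δ sin H₀ = 1.7870×0.48022×0.36488 + 0.87715×0.93106×0.97671 = 0.313123 + 0.797659 = 1.110782.
Q̄ = (S₀/π) × [bracket] = (589/π) × 1.110782 = 208.25 W/m².
— Configuration B (φ=+3.7°):
cos H₀ = −tan(+3.7°) tan(+21.400°) = -0.0253, H₀ = 1.5961 rad.
Bracket: H₀ sin φ sin δ + cos φ cos δ sin H₀ = 1.5961×0.06453×0.36488 + 0.99792×0.93106×0.99968 = 0.037581 + 0.928826 = 0.966407.
Q̄ = (S₀/π) × [bracket] = (589/π) × 0.966407 = 181.19 W/m².
Ratio Q̄_A / Q̄_B = 208.25 / 181.19 = 1.149.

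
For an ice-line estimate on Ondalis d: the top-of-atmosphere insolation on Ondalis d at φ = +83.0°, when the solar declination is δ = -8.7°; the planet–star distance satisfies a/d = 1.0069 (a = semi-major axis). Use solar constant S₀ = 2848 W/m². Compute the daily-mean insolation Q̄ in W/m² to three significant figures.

Q̄ ≈ 0.00 W/m²

cos H₀ = −tan(+83.0°) tan(-8.700°) = 1.2463 ≥ 1 ⇒ polar night, H₀ = 0 and Q̄ = 0.
Inverse-square distance factor (a/d)² = 1.0069² = 1.013848.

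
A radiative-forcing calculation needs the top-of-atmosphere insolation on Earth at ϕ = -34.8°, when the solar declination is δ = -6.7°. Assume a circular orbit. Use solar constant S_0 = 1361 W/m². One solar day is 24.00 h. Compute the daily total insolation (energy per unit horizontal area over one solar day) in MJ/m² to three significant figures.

34.5 MJ/m²

cos h₀ = −tan(-34.8°) tan(-6.700°) = -0.0816, h₀ = 1.6525 rad.
Bracket: h₀ sin ϕ sin δ + cos ϕ cos δ sin h₀ = 1.6525×-0.57071×-0.11667 + 0.82115×0.99317×0.99666 = 0.110031 + 0.812818 = 0.922849.
Q̄ = (S_0/π) × [bracket] = (1361/π) × 0.922849 = 399.80 W/m².
Daily total = Q̄ × 24.00 h × 3600 s/h = 399.80 × 24.00 × 3600 / 10⁶ = 34.54 MJ/m².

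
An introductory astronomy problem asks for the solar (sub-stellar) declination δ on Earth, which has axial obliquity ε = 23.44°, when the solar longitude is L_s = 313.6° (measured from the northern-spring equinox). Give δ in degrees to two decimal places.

δ = -16.74°

sin δ = sin ε · sin L_s = sin 23.44° × sin 313.6° = -0.288067.
δ = arcsin(-0.288067) = -16.74°.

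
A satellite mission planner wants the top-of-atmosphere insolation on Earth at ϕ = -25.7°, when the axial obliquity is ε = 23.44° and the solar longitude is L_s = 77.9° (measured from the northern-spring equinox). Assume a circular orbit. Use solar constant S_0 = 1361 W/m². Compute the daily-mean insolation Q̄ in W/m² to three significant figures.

Solar declination: sin δ = sin ε · sin L_s = sin 23.44° × sin 77.9° = 0.38895, so δ = +22.889°.
cos h₀ = −tan(-25.7°) tan(+22.889°) = 0.2032, h₀ = 1.3662 rad.
Bracket: h₀ sin ϕ sin δ + cos ϕ cos δ sin h₀ = 1.3662×-0.43366×0.38895 + 0.90108×0.92126×0.97914 = -0.230440 + 0.812812 = 0.582372.
Q̄ = (S_0/π) × [bracket] = (1361/π) × 0.582372 = 252.3 W/m².

Q̄ ≈ 252 W/m²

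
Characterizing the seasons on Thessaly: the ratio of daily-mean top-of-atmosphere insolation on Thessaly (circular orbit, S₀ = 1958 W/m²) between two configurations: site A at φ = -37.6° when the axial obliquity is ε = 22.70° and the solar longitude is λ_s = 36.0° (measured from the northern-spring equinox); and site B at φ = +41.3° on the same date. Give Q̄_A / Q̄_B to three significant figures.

— Configuration A (φ=-37.6°):
Solar declination: sin δ = sin ε · sin λ_s = sin 22.70° × sin 36.0° = 0.22683, so δ = +13.111°.
cos H₀ = −tan(-37.6°) tan(+13.111°) = 0.1794, H₀ = 1.3905 rad.
Bracket: H₀ sin φ sin δ + cos φ cos δ sin H₀ = 1.3905×-0.61015×0.22683 + 0.79229×0.97393×0.98378 = -0.192446 + 0.759119 = 0.566673.
Q̄ = (S₀/π) × [bracket] = (1958/π) × 0.566673 = 353.18 W/m².
— Configuration B (φ=+41.3°):
cos H₀ = −tan(+41.3°) tan(+13.111°) = -0.2046, H₀ = 1.7769 rad.
Bracket: H₀ sin φ sin δ + cos φ cos δ sin H₀ = 1.7769×0.66000×0.22683 + 0.75126×0.97393×0.97884 = 0.266016 + 0.716192 = 0.982208.
Q̄ = (S₀/π) × [bracket] = (1958/π) × 0.982208 = 612.16 W/m².
Ratio Q̄_A / Q̄_B = 353.18 / 612.16 = 0.5769.

Q̄_A / Q̄_B ≈ 0.577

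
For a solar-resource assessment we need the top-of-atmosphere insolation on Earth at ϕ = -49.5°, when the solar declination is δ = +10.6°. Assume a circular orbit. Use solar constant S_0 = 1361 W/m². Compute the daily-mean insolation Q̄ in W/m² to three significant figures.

cos h₀ = −tan(-49.5°) tan(+10.600°) = 0.2191, h₀ = 1.3499 rad.
Bracket: h₀ sin ϕ sin δ + cos ϕ cos δ sin h₀ = 1.3499×-0.76041×0.18395 + 0.64945×0.98294×0.97570 = -0.188821 + 0.622858 = 0.434037.
Q̄ = (S_0/π) × [bracket] = (1361/π) × 0.434037 = 188.0 W/m².

Q̄ ≈ 188 W/m²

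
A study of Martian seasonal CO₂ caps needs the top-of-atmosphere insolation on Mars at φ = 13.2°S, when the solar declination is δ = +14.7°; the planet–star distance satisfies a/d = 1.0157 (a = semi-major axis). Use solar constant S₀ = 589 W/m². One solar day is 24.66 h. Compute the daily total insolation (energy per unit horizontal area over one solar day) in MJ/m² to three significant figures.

cos H₀ = −tan(-13.2°) tan(+14.700°) = 0.0615, H₀ = 1.5092 rad.
Bracket: H₀ sin φ sin δ + cos φ cos δ sin H₀ = 1.5092×-0.22835×0.25376 + 0.97358×0.96727×0.99811 = -0.087452 + 0.939935 = 0.852483.
Inverse-square distance factor (a/d)² = 1.0157² = 1.031646.
Q̄ = (S₀/π) × 1.031646 × [bracket] = (589/π) × 1.031646 × 0.852483 = 164.89 W/m².
Daily total = Q̄ × 24.66 h × 3600 s/h = 164.89 × 24.66 × 3600 / 10⁶ = 14.64 MJ/m².

14.6 MJ/m²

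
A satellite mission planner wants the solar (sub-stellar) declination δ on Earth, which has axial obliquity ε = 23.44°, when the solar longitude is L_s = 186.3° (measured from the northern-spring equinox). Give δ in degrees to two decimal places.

sin δ = sin ε · sin L_s = sin 23.44° × sin 186.3° = -0.043651.
δ = arcsin(-0.043651) = -2.50°.

δ = -2.50°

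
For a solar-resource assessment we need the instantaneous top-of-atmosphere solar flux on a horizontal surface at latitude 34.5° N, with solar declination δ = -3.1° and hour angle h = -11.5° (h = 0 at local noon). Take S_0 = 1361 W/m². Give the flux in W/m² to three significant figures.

cos θ_z = sin ϕ sin δ + cos ϕ cos δ cos h = -0.030631 + 0.806400 = 0.775769.
Flux = S_0 · cos θ_z = 1361 × 0.775769 = 1056 W/m².

1.06e+03 W/m²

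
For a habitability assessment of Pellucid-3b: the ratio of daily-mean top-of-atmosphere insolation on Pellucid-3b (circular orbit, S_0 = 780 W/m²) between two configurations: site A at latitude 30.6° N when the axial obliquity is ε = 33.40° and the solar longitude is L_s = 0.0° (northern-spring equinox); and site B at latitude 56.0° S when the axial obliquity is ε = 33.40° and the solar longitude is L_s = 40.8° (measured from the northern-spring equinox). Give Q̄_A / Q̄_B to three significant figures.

Q̄_A / Q̄_B ≈ 6.10

— Configuration A (ϕ=+30.6°):
Solar declination: sin δ = sin ε · sin L_s = sin 33.40° × sin 0.0° = 0.00000, so δ = +0.000°.
cos h₀ = −tan(+30.6°) tan(+0.000°) = -0.0000, h₀ = 1.5708 rad.
Bracket: h₀ sin ϕ sin δ + cos ϕ cos δ sin h₀ = 1.5708×0.50904×0.00000 + 0.86074×1.00000×1.00000 = 0.000000 + 0.860740 = 0.860740.
Q̄ = (S_0/π) × [bracket] = (780/π) × 0.860740 = 213.71 W/m².
— Configuration B (ϕ=-56.0°):
Solar declination: sin δ = sin ε · sin L_s = sin 33.40° × sin 40.8° = 0.35970, so δ = +21.081°.
cos h₀ = −tan(-56.0°) tan(+21.081°) = 0.5715, h₀ = 0.9624 rad.
Bracket: h₀ sin ϕ sin δ + cos ϕ cos δ sin h₀ = 0.9624×-0.82904×0.35970 + 0.55919×0.93307×0.82059 = -0.286993 + 0.428154 = 0.141161.
Q̄ = (S_0/π) × [bracket] = (780/π) × 0.141161 = 35.048 W/m².
Ratio Q̄_A / Q̄_B = 213.71 / 35.048 = 6.098.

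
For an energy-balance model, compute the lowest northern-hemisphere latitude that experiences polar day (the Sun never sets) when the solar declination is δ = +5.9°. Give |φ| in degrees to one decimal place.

|φ| = 84.1°

Polar day requires cos H₀ = −tan φ tan δ ≤ −1, i.e. tan φ tan δ ≥ 1.
The boundary is |tan φ| · |tan δ| = 1, so |φ| = 90° − |δ| = 90° − 5.9° = 84.1° in the northern hemisphere.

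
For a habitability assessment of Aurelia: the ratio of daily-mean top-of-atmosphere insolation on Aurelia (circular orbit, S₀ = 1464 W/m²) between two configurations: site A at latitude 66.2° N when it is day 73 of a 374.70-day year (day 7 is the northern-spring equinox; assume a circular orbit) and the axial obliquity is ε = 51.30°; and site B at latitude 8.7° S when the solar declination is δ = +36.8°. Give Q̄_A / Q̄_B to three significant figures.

— Configuration A (φ=+66.2°):
Solar longitude: λ_s = 360° × (73 − 7)/374.70 = 63.411°.
sin δ = sin 51.30° × sin 63.411° = 0.69789, so δ = +44.258°.
cos H₀ = −tan(+66.2°) tan(+44.258°) = -2.2093 ≤ −1 ⇒ polar day, H₀ = π.
Bracket: H₀ sin φ sin δ + cos φ cos δ sin H₀ = 3.1416×0.91496×0.69789 + 0.40355×0.71620×0.00000 = 2.006042 + 0.000000 = 2.006042.
Q̄ = (S₀/π) × [bracket] = (1464/π) × 2.006042 = 934.83 W/m².
— Configuration B (φ=-8.7°):
cos H₀ = −tan(-8.7°) tan(+36.800°) = 0.1145, H₀ = 1.4561 rad.
Bracket: H₀ sin φ sin δ + cos φ cos δ sin H₀ = 1.4561×-0.15126×0.59902 + 0.98849×0.80073×0.99343 = -0.131934 + 0.786313 = 0.654379.
Q̄ = (S₀/π) × [bracket] = (1464/π) × 0.654379 = 304.94 W/m².
Ratio Q̄_A / Q̄_B = 934.83 / 304.94 = 3.066.

Q̄_A / Q̄_B ≈ 3.07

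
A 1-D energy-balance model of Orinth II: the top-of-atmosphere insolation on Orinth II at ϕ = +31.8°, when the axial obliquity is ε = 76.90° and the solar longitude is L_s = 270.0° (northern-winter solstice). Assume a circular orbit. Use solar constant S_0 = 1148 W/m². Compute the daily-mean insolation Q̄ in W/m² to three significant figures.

Q̄ ≈ 0.00 W/m²

Solar declination: sin δ = sin ε · sin L_s = sin 76.90° × sin 270.0° = -0.97398, so δ = -76.900°.
cos h₀ = −tan(+31.8°) tan(-76.900°) = 2.6644 ≥ 1 ⇒ polar night, h₀ = 0 and Q̄ = 0.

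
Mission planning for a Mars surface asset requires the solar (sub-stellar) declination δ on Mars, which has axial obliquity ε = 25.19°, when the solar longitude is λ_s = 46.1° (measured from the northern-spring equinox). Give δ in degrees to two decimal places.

δ = +17.86°

sin δ = sin ε · sin λ_s = sin 25.19° × sin 46.1° = 0.306682.
δ = arcsin(0.306682) = +17.86°.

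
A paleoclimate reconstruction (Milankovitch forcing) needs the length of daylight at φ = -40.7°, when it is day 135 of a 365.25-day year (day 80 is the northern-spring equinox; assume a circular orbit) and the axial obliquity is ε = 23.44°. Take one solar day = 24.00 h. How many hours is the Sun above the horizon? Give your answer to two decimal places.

Solar longitude: λ_s = 360° × (135 − 80)/365.25 = 54.209°.
sin δ = sin 23.44° × sin 54.209° = 0.32267, so δ = +18.824°.
cos H₀ = −tan φ · tan δ = −tan(-40.7°) × tan(+18.824°) = 0.2932, so H₀ = 1.2732 rad = 72.95°.
Daylight = 2H₀/(2π) × 24.00 h = (1.2732/π) × 24.00 = 9.73 h.

9.73 h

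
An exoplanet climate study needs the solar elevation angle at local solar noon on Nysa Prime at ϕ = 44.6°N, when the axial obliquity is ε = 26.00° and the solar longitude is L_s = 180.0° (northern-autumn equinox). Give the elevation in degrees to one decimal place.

Solar declination: sin δ = sin ε · sin L_s = sin 26.00° × sin 180.0° = 0.00000, so δ = +0.000°.
At local noon the hour angle is zero, so the zenith angle equals |ϕ − δ| = |+44.6° − (+0.000°)| = 44.600°.
Elevation = 90° − 44.600° = 45.4°.

45.4°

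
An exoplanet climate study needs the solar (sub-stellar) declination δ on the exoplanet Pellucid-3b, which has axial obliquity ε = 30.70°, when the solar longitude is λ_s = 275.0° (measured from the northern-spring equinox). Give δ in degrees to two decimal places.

sin δ = sin ε · sin λ_s = sin 30.70° × sin 275.0° = -0.508600.
δ = arcsin(-0.508600) = -30.57°.

δ = -30.57°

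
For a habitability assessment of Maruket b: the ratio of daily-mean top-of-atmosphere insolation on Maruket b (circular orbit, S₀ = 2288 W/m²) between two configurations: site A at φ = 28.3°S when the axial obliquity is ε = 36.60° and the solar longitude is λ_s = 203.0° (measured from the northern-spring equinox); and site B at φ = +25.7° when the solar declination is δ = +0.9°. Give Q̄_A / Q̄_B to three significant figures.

Q̄_A / Q̄_B ≈ 1.14

— Configuration A (φ=-28.3°):
Solar declination: sin δ = sin ε · sin λ_s = sin 36.60° × sin 203.0° = -0.23296, so δ = -13.472°.
cos H₀ = −tan(-28.3°) tan(-13.472°) = -0.1290, H₀ = 1.7001 rad.
Bracket: H₀ sin φ sin δ + cos φ cos δ sin H₀ = 1.7001×-0.47409×-0.23296 + 0.88048×0.97249×0.99165 = 0.187766 + 0.849108 = 1.036874.
Q̄ = (S₀/π) × [bracket] = (2288/π) × 1.036874 = 755.15 W/m².
— Configuration B (φ=+25.7°):
cos H₀ = −tan(+25.7°) tan(+0.900°) = -0.0076, H₀ = 1.5784 rad.
Bracket: H₀ sin φ sin δ + cos φ cos δ sin H₀ = 1.5784×0.43366×0.01571 + 0.90108×0.99988×0.99997 = 0.010753 + 0.900945 = 0.911698.
Q̄ = (S₀/π) × [bracket] = (2288/π) × 0.911698 = 663.98 W/m².
Ratio Q̄_A / Q̄_B = 755.15 / 663.98 = 1.137.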